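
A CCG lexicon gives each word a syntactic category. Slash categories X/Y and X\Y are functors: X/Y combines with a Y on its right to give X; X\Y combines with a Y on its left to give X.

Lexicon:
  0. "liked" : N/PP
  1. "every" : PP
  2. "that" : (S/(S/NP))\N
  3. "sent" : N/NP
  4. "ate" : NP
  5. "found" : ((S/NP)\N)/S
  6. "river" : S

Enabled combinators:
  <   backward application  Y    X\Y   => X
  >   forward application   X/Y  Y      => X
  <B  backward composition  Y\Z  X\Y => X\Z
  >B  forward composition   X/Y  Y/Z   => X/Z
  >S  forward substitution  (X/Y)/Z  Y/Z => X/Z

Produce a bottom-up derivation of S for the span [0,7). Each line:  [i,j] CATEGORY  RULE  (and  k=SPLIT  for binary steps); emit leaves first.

[0,7] S   >
  [0,3] S/(S/NP)   <
    [0,2] N   >
      [0,1] "liked" : N/PP
      [1,2] "every" : PP
    [2,3] "that" : (S/(S/NP))\N
  [3,7] S/NP   <
    [3,5] N   >
      [3,4] "sent" : N/NP
      [4,5] "ate" : NP
    [5,7] (S/NP)\N   >
      [5,6] "found" : ((S/NP)\N)/S
      [6,7] "river" : S

[0,1] N/PP  lex  "liked"
[1,2] PP  lex  "every"
[0,2] N  >  k=1
[2,3] (S/(S/NP))\N  lex  "that"
[0,3] S/(S/NP)  <  k=2
[3,4] N/NP  lex  "sent"
[4,5] NP  lex  "ate"
[3,5] N  >  k=4
[5,6] ((S/NP)\N)/S  lex  "found"
[6,7] S  lex  "river"
[5,7] (S/NP)\N  >  k=6
[3,7] S/NP  <  k=5
[0,7] S  >  k=3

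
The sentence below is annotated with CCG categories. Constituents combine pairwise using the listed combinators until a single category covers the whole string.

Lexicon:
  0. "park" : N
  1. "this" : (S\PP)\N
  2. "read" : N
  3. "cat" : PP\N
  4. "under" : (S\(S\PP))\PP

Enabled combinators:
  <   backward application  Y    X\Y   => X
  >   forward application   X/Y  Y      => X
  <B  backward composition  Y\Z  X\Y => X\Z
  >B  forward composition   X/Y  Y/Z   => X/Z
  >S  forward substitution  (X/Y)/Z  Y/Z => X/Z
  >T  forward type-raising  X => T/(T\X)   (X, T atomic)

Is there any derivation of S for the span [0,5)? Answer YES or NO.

[0,5] S   <
  [0,2] S\PP   <
    [0,1] "park" : N
    [1,2] "this" : (S\PP)\N
  [2,5] S\(S\PP)   <
    [2,4] PP   <
      [2,3] "read" : N
      [3,4] "cat" : PP\N
    [4,5] "under" : (S\(S\PP))\PP

YES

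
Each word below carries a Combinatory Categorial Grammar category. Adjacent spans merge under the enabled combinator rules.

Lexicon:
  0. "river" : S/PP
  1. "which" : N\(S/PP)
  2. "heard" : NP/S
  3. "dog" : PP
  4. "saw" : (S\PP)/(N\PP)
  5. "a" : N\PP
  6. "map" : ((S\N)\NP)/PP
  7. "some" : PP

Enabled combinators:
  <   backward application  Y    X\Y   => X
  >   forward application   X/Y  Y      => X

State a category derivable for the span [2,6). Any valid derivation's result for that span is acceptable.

NP

[0,8] S   <
  [0,2] N   <
    [0,1] "river" : S/PP
    [1,2] "which" : N\(S/PP)
  [2,8] S\N   <
    [2,6] NP   >
      [2,3] "heard" : NP/S
      [3,6] S   <
        [3,4] "dog" : PP
        [4,6] S\PP   >
          [4,5] "saw" : (S\PP)/(N\PP)
          [5,6] "a" : N\PP
    [6,8] (S\N)\NP   >
      [6,7] "map" : ((S\N)\NP)/PP
      [7,8] "some" : PP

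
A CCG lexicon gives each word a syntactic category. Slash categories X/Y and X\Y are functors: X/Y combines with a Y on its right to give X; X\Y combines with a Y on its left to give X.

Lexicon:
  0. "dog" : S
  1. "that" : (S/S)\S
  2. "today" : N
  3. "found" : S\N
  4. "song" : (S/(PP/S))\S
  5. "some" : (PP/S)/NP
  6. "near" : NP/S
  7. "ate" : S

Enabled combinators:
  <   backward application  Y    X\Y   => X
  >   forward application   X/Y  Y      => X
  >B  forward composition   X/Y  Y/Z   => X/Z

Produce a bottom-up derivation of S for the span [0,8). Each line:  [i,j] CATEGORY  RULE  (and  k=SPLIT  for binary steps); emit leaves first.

[0,1] S  lex  "dog"
[1,2] (S/S)\S  lex  "that"
[0,2] S/S  <  k=1
[2,3] N  lex  "today"
[3,4] S\N  lex  "found"
[2,4] S  <  k=3
[4,5] (S/(PP/S))\S  lex  "song"
[2,5] S/(PP/S)  <  k=4
[5,6] (PP/S)/NP  lex  "some"
[2,6] S/NP  >B  k=5
[0,6] S/NP  >B  k=2
[6,7] NP/S  lex  "near"
[7,8] S  lex  "ate"
[6,8] NP  >  k=7
[0,8] S  >  k=6

[0,8] S   >
  [0,6] S/NP   >B
    [0,2] S/S   <
      [0,1] "dog" : S
      [1,2] "that" : (S/S)\S
    [2,6] S/NP   >B
      [2,5] S/(PP/S)   <
        [2,4] S   <
          [2,3] "today" : N
          [3,4] "found" : S\N
        [4,5] "song" : (S/(PP/S))\S
      [5,6] "some" : (PP/S)/NP
  [6,8] NP   >
    [6,7] "near" : NP/S
    [7,8] "ate" : S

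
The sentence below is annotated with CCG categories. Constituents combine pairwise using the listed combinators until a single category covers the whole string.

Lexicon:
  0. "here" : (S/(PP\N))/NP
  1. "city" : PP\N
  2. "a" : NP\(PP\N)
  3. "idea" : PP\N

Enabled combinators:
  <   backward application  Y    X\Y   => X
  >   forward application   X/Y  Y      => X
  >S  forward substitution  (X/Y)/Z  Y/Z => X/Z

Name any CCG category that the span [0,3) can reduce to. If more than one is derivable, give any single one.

[0,4] S   >
  [0,3] S/(PP\N)   >
    [0,1] "here" : (S/(PP\N))/NP
    [1,3] NP   <
      [1,2] "city" : PP\N
      [2,3] "a" : NP\(PP\N)
  [3,4] "idea" : PP\N

S/(PP\N)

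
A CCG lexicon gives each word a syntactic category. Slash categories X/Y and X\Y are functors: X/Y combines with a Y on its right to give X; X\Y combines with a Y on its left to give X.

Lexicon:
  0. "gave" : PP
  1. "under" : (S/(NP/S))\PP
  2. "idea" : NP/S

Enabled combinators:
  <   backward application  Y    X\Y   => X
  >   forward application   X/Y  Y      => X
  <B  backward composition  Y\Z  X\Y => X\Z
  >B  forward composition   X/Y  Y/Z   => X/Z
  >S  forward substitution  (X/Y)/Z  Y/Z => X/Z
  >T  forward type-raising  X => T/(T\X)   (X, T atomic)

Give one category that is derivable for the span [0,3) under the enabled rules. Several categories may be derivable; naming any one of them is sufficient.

S

[0,3] S   >
  [0,2] S/(NP/S)   <
    [0,1] "gave" : PP
    [1,2] "under" : (S/(NP/S))\PP
  [2,3] "idea" : NP/S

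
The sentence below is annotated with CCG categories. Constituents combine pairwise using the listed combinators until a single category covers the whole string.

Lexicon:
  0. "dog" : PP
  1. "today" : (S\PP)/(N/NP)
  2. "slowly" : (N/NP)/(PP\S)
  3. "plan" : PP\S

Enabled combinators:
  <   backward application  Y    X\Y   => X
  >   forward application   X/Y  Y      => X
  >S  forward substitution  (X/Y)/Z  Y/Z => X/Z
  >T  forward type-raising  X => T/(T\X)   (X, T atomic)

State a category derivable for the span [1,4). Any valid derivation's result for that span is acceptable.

[0,4] S   <
  [0,1] "dog" : PP
  [1,4] S\PP   >
    [1,2] "today" : (S\PP)/(N/NP)
    [2,4] N/NP   >
      [2,3] "slowly" : (N/NP)/(PP\S)
      [3,4] "plan" : PP\S

S\PP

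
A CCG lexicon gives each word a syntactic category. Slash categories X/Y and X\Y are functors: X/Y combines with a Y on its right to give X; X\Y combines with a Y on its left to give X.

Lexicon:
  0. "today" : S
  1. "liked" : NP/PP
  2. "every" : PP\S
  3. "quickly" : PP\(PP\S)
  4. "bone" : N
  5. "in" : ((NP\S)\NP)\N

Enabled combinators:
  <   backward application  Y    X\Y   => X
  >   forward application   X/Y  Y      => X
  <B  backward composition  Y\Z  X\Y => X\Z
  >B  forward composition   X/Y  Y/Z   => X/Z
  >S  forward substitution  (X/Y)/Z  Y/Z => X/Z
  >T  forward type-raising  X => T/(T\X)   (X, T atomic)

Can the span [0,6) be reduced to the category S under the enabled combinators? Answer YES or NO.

S NP/PP PP\S PP\(PP\S) N ((NP\S)\NP)\N
CKY chart[0,6] = {N/(N\NP), NP, NP/(NP\NP), PP/(PP\NP), S/(S\NP)}; S ∉ chart

NO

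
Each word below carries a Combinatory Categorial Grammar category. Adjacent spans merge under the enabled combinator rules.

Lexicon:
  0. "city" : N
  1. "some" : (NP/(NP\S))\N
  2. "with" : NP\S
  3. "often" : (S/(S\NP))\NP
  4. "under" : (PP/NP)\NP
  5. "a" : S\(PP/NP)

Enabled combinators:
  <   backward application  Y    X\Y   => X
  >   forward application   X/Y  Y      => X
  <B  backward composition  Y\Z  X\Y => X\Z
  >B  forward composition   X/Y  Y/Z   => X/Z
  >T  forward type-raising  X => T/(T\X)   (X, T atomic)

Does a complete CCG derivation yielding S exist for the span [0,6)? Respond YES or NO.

[0,6] S   >
  [0,4] S/(S\NP)   <
    [0,3] NP   >
      [0,2] NP/(NP\S)   <
        [0,1] "city" : N
        [1,2] "some" : (NP/(NP\S))\N
      [2,3] "with" : NP\S
    [3,4] "often" : (S/(S\NP))\NP
  [4,6] S\NP   <B
    [4,5] "under" : (PP/NP)\NP
    [5,6] "a" : S\(PP/NP)

YES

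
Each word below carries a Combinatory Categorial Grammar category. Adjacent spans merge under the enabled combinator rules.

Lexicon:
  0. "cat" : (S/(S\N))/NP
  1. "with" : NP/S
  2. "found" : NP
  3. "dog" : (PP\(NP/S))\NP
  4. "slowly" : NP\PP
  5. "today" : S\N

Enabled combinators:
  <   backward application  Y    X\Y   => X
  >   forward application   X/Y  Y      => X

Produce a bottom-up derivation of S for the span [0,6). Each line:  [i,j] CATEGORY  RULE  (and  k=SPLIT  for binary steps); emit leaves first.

[0,1] (S/(S\N))/NP  lex  "cat"
[1,2] NP/S  lex  "with"
[2,3] NP  lex  "found"
[3,4] (PP\(NP/S))\NP  lex  "dog"
[2,4] PP\(NP/S)  <  k=3
[1,4] PP  <  k=2
[4,5] NP\PP  lex  "slowly"
[1,5] NP  <  k=4
[0,5] S/(S\N)  >  k=1
[5,6] S\N  lex  "today"
[0,6] S  >  k=5

[0,6] S   >
  [0,5] S/(S\N)   >
    [0,1] "cat" : (S/(S\N))/NP
    [1,5] NP   <
      [1,4] PP   <
        [1,2] "with" : NP/S
        [2,4] PP\(NP/S)   <
          [2,3] "found" : NP
          [3,4] "dog" : (PP\(NP/S))\NP
      [4,5] "slowly" : NP\PP
  [5,6] "today" : S\N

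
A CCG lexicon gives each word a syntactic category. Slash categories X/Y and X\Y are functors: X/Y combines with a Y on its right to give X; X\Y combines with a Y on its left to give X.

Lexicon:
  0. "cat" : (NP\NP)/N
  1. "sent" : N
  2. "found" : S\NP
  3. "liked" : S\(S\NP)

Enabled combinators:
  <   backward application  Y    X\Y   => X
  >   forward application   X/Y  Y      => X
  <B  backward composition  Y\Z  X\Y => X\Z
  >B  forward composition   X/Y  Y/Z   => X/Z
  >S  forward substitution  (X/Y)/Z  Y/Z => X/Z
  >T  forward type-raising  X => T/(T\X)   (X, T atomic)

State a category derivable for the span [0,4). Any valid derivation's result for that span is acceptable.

S

[0,4] S   <
  [0,3] S\NP   <B
    [0,2] NP\NP   >
      [0,1] "cat" : (NP\NP)/N
      [1,2] "sent" : N
    [2,3] "found" : S\NP
  [3,4] "liked" : S\(S\NP)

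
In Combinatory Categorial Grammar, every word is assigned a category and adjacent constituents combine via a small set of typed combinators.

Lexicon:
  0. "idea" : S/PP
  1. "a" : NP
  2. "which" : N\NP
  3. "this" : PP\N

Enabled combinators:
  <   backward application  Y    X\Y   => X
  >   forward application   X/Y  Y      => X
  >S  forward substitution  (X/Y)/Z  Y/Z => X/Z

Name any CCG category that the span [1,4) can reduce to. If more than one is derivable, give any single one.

[0,4] S   >
  [0,1] "idea" : S/PP
  [1,4] PP   <
    [1,3] N   <
      [1,2] "a" : NP
      [2,3] "which" : N\NP
    [3,4] "this" : PP\N

PP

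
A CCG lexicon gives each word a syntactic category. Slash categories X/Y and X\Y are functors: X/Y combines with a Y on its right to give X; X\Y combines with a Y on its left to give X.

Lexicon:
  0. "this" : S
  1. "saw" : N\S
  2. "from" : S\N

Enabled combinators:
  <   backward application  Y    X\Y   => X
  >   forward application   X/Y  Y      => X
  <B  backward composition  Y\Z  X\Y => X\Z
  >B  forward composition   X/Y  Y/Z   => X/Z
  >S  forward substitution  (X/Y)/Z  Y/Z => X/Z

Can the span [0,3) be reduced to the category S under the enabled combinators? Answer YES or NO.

[0,3] S   <
  [0,2] N   <
    [0,1] "this" : S
    [1,2] "saw" : N\S
  [2,3] "from" : S\N

YES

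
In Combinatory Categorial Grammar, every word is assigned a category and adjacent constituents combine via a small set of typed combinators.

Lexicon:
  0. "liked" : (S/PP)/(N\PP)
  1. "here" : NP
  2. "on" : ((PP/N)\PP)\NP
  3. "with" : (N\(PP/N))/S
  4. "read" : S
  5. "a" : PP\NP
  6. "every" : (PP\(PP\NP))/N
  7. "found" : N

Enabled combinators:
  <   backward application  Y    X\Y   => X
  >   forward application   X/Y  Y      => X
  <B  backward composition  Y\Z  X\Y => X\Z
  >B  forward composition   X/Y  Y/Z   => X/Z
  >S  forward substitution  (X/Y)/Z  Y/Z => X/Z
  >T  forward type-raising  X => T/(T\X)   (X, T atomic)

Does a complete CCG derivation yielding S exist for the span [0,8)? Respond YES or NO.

[0,8] S   >
  [0,5] S/PP   >
    [0,1] "liked" : (S/PP)/(N\PP)
    [1,5] N\PP   <B
      [1,3] (PP/N)\PP   <
        [1,2] "here" : NP
        [2,3] "on" : ((PP/N)\PP)\NP
      [3,5] N\(PP/N)   >
        [3,4] "with" : (N\(PP/N))/S
        [4,5] "read" : S
  [5,8] PP   <
    [5,6] "a" : PP\NP
    [6,8] PP\(PP\NP)   >
      [6,7] "every" : (PP\(PP\NP))/N
      [7,8] "found" : N

YES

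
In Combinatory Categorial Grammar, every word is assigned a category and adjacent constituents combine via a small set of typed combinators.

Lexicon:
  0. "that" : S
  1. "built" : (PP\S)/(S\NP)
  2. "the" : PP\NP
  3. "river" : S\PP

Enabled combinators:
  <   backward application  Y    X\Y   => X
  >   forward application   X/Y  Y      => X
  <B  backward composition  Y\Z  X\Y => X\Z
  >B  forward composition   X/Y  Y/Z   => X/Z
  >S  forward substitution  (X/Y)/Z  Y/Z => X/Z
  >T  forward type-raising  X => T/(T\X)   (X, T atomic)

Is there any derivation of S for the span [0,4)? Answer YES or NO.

NO

S (PP\S)/(S\NP) PP\NP S\PP
CKY chart[0,4] = {N/(N\PP), NP/(NP\PP), PP, PP/(PP\PP), S/(S\PP)}; S ∉ chart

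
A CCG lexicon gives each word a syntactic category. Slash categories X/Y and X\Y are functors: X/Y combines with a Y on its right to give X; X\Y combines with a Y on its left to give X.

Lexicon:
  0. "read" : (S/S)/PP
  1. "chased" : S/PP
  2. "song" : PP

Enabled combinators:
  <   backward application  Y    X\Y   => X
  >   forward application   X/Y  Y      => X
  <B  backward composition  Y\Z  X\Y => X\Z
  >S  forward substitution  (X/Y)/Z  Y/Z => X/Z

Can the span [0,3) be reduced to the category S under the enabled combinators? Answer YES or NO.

[0,3] S   >
  [0,2] S/PP   >S
    [0,1] "read" : (S/S)/PP
    [1,2] "chased" : S/PP
  [2,3] "song" : PP

YES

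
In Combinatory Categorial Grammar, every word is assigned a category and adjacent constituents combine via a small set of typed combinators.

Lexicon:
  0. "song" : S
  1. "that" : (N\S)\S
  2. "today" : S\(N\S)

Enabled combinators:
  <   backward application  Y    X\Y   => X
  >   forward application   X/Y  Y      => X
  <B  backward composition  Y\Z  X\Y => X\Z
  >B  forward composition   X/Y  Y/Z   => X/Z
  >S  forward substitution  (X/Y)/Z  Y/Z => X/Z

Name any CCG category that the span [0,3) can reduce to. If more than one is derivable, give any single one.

S

[0,3] S   <
  [0,2] N\S   <
    [0,1] "song" : S
    [1,2] "that" : (N\S)\S
  [2,3] "today" : S\(N\S)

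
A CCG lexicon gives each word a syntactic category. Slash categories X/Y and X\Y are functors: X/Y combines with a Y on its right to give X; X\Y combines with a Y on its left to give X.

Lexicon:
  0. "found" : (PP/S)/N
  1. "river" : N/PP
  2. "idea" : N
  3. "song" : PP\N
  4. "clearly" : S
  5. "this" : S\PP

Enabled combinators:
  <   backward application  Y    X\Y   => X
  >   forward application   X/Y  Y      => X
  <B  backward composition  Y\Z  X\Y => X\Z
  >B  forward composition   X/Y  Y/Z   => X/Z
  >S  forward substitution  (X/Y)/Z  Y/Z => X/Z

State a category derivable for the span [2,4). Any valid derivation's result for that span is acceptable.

PP

[0,6] S   <
  [0,5] PP   >
    [0,4] PP/S   >
      [0,1] "found" : (PP/S)/N
      [1,4] N   >
        [1,2] "river" : N/PP
        [2,4] PP   <
          [2,3] "idea" : N
          [3,4] "song" : PP\N
    [4,5] "clearly" : S
  [5,6] "this" : S\PP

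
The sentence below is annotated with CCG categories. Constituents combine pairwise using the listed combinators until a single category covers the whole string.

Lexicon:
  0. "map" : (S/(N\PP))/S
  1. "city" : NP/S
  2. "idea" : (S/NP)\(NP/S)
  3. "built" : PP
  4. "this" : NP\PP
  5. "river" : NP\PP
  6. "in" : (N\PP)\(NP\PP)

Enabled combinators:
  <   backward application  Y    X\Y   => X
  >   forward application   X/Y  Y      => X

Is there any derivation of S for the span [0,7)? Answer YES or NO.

[0,7] S   >
  [0,5] S/(N\PP)   >
    [0,1] "map" : (S/(N\PP))/S
    [1,5] S   >
      [1,3] S/NP   <
        [1,2] "city" : NP/S
        [2,3] "idea" : (S/NP)\(NP/S)
      [3,5] NP   <
        [3,4] "built" : PP
        [4,5] "this" : NP\PP
  [5,7] N\PP   <
    [5,6] "river" : NP\PP
    [6,7] "in" : (N\PP)\(NP\PP)

YES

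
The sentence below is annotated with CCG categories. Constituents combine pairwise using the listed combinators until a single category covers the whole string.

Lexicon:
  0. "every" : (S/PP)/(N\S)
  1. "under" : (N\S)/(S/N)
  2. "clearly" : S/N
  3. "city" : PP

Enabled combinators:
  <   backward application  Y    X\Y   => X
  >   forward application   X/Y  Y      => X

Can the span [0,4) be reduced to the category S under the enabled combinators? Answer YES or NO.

[0,4] S   >
  [0,3] S/PP   >
    [0,1] "every" : (S/PP)/(N\S)
    [1,3] N\S   >
      [1,2] "under" : (N\S)/(S/N)
      [2,3] "clearly" : S/N
  [3,4] "city" : PP

YES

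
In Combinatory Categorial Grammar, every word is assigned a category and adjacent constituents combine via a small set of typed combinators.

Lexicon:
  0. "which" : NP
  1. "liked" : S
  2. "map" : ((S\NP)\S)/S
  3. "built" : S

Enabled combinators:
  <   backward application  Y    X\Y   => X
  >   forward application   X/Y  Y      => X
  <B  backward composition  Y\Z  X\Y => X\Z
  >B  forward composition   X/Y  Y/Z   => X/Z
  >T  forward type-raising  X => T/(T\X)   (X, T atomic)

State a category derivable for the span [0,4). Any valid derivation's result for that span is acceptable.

[0,4] S   >
  [0,1] S/(S\NP)   >T
    [0,1] "which" : NP
  [1,4] S\NP   <
    [1,2] "liked" : S
    [2,4] (S\NP)\S   >
      [2,3] "map" : ((S\NP)\S)/S
      [3,4] "built" : S

S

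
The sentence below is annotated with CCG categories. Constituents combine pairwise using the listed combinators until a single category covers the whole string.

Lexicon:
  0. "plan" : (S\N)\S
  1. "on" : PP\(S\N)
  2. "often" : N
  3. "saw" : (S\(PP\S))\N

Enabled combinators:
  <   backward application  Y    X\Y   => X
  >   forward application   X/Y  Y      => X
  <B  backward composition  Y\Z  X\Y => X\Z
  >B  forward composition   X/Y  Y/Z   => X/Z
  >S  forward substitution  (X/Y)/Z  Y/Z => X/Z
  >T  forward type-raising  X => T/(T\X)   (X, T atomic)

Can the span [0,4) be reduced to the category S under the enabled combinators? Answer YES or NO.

YES

[0,4] S   <
  [0,2] PP\S   <B
    [0,1] "plan" : (S\N)\S
    [1,2] "on" : PP\(S\N)
  [2,4] S\(PP\S)   <
    [2,3] "often" : N
    [3,4] "saw" : (S\(PP\S))\N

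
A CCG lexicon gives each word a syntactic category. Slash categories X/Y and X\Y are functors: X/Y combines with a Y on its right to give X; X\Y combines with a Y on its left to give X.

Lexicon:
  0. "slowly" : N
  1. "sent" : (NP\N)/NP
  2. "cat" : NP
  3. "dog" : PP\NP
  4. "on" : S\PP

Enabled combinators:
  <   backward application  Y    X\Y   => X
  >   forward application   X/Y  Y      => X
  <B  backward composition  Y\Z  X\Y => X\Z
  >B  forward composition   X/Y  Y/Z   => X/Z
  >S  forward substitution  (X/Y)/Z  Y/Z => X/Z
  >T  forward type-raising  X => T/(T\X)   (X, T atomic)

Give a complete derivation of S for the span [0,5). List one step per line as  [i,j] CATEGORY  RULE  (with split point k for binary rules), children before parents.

[0,1] N  lex  "slowly"
[1,2] (NP\N)/NP  lex  "sent"
[2,3] NP  lex  "cat"
[1,3] NP\N  >  k=2
[0,3] NP  <  k=1
[3,4] PP\NP  lex  "dog"
[4,5] S\PP  lex  "on"
[3,5] S\NP  <B  k=4
[0,5] S  <  k=3

[0,5] S   <
  [0,3] NP   <
    [0,1] "slowly" : N
    [1,3] NP\N   >
      [1,2] "sent" : (NP\N)/NP
      [2,3] "cat" : NP
  [3,5] S\NP   <B
    [3,4] "dog" : PP\NP
    [4,5] "on" : S\PP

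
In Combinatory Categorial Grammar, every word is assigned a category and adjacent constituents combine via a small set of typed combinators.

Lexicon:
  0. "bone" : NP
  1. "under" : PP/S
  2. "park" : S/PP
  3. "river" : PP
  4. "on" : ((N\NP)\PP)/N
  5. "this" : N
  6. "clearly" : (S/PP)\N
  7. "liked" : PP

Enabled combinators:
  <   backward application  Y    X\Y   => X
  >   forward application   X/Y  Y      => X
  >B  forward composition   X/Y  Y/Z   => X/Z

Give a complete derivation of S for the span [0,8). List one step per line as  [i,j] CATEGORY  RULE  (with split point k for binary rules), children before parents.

[0,1] NP  lex  "bone"
[1,2] PP/S  lex  "under"
[2,3] S/PP  lex  "park"
[3,4] PP  lex  "river"
[2,4] S  >  k=3
[1,4] PP  >  k=2
[4,5] ((N\NP)\PP)/N  lex  "on"
[5,6] N  lex  "this"
[4,6] (N\NP)\PP  >  k=5
[1,6] N\NP  <  k=4
[0,6] N  <  k=1
[6,7] (S/PP)\N  lex  "clearly"
[0,7] S/PP  <  k=6
[7,8] PP  lex  "liked"
[0,8] S  >  k=7

[0,8] S   >
  [0,7] S/PP   <
    [0,6] N   <
      [0,1] "bone" : NP
      [1,6] N\NP   <
        [1,4] PP   >
          [1,2] "under" : PP/S
          [2,4] S   >
            [2,3] "park" : S/PP
            [3,4] "river" : PP
        [4,6] (N\NP)\PP   >
          [4,5] "on" : ((N\NP)\PP)/N
          [5,6] "this" : N
    [6,7] "clearly" : (S/PP)\N
  [7,8] "liked" : PP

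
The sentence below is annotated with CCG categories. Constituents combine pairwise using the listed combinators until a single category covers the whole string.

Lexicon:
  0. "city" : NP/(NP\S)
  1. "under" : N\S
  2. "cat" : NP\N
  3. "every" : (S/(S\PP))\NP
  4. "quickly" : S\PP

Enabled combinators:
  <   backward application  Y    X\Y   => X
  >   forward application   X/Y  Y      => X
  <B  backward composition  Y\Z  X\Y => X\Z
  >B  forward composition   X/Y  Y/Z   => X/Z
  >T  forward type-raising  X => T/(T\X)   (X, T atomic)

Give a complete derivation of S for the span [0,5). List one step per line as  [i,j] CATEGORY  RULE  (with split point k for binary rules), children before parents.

[0,5] S   >
  [0,4] S/(S\PP)   <
    [0,3] NP   >
      [0,1] "city" : NP/(NP\S)
      [1,3] NP\S   <B
        [1,2] "under" : N\S
        [2,3] "cat" : NP\N
    [3,4] "every" : (S/(S\PP))\NP
  [4,5] "quickly" : S\PP

[0,1] NP/(NP\S)  lex  "city"
[1,2] N\S  lex  "under"
[2,3] NP\N  lex  "cat"
[1,3] NP\S  <B  k=2
[0,3] NP  >  k=1
[3,4] (S/(S\PP))\NP  lex  "every"
[0,4] S/(S\PP)  <  k=3
[4,5] S\PP  lex  "quickly"
[0,5] S  >  k=4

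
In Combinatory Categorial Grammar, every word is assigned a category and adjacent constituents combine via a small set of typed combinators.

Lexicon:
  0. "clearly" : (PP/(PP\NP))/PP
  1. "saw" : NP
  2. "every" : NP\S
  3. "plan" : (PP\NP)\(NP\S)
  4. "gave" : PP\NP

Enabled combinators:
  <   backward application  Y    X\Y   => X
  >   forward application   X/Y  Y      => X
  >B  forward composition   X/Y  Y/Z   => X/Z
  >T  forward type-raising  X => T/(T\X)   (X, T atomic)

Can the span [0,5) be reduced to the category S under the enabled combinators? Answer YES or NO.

(PP/(PP\NP))/PP NP NP\S (PP\NP)\(NP\S) PP\NP
CKY chart[0,5] = {N/(N\PP), NP/(NP\PP), PP, PP/(PP\PP), S/(S\PP)}; S ∉ chart

NO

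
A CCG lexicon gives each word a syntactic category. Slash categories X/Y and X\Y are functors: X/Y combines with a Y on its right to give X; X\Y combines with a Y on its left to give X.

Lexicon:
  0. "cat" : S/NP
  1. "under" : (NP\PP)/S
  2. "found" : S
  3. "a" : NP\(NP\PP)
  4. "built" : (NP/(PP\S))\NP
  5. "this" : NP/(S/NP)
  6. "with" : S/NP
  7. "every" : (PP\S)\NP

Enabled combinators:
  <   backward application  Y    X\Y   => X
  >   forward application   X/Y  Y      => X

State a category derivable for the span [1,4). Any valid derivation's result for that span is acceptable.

NP

[0,8] S   >
  [0,1] "cat" : S/NP
  [1,8] NP   >
    [1,5] NP/(PP\S)   <
      [1,4] NP   <
        [1,3] NP\PP   >
          [1,2] "under" : (NP\PP)/S
          [2,3] "found" : S
        [3,4] "a" : NP\(NP\PP)
      [4,5] "built" : (NP/(PP\S))\NP
    [5,8] PP\S   <
      [5,7] NP   >
        [5,6] "this" : NP/(S/NP)
        [6,7] "with" : S/NP
      [7,8] "every" : (PP\S)\NP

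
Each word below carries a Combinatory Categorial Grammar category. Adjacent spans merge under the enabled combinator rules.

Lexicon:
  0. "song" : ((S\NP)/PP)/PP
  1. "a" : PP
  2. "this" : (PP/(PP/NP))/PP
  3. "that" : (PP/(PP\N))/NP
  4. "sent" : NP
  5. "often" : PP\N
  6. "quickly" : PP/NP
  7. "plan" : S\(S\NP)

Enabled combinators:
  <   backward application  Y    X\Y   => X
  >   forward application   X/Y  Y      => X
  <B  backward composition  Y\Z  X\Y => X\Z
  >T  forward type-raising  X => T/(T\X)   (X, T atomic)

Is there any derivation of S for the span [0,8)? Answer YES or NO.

[0,8] S   <
  [0,7] S\NP   >
    [0,2] (S\NP)/PP   >
      [0,1] "song" : ((S\NP)/PP)/PP
      [1,2] "a" : PP
    [2,7] PP   >
      [2,6] PP/(PP/NP)   >
        [2,3] "this" : (PP/(PP/NP))/PP
        [3,6] PP   >
          [3,5] PP/(PP\N)   >
            [3,4] "that" : (PP/(PP\N))/NP
            [4,5] "sent" : NP
          [5,6] "often" : PP\N
      [6,7] "quickly" : PP/NP
  [7,8] "plan" : S\(S\NP)

YES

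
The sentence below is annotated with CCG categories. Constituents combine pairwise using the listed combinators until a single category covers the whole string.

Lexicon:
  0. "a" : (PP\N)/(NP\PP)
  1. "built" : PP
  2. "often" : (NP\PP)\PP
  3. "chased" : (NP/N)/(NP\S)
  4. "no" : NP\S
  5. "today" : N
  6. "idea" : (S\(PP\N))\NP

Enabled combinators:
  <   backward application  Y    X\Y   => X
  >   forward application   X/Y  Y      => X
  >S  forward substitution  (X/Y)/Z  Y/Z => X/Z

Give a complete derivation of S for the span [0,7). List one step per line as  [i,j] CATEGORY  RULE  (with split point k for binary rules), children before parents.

[0,7] S   <
  [0,3] PP\N   >
    [0,1] "a" : (PP\N)/(NP\PP)
    [1,3] NP\PP   <
      [1,2] "built" : PP
      [2,3] "often" : (NP\PP)\PP
  [3,7] S\(PP\N)   <
    [3,6] NP   >
      [3,5] NP/N   >
        [3,4] "chased" : (NP/N)/(NP\S)
        [4,5] "no" : NP\S
      [5,6] "today" : N
    [6,7] "idea" : (S\(PP\N))\NP

[0,1] (PP\N)/(NP\PP)  lex  "a"
[1,2] PP  lex  "built"
[2,3] (NP\PP)\PP  lex  "often"
[1,3] NP\PP  <  k=2
[0,3] PP\N  >  k=1
[3,4] (NP/N)/(NP\S)  lex  "chased"
[4,5] NP\S  lex  "no"
[3,5] NP/N  >  k=4
[5,6] N  lex  "today"
[3,6] NP  >  k=5
[6,7] (S\(PP\N))\NP  lex  "idea"
[3,7] S\(PP\N)  <  k=6
[0,7] S  <  k=3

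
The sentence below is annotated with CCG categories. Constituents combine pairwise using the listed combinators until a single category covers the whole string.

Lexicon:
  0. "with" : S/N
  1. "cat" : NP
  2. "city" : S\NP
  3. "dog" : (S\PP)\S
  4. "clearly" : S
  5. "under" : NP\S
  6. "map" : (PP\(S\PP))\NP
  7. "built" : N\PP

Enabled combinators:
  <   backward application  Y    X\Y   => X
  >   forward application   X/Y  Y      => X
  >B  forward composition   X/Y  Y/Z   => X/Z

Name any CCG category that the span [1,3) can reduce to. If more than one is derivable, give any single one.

[0,8] S   >
  [0,1] "with" : S/N
  [1,8] N   <
    [1,7] PP   <
      [1,4] S\PP   <
        [1,3] S   <
          [1,2] "cat" : NP
          [2,3] "city" : S\NP
        [3,4] "dog" : (S\PP)\S
      [4,7] PP\(S\PP)   <
        [4,6] NP   <
          [4,5] "clearly" : S
          [5,6] "under" : NP\S
        [6,7] "map" : (PP\(S\PP))\NP
    [7,8] "built" : N\PP

S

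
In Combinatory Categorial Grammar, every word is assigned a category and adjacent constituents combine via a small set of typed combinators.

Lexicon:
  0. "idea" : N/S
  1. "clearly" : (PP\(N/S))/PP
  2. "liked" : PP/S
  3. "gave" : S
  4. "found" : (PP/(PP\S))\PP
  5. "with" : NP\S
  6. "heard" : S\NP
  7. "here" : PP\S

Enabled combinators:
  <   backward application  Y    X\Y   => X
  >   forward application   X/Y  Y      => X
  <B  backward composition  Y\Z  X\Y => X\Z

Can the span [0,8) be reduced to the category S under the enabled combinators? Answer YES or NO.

NO

N/S (PP\(N/S))/PP PP/S S (PP/(PP\S))\PP NP\S S\NP PP\S
CKY chart[0,8] = {PP}; S ∉ chart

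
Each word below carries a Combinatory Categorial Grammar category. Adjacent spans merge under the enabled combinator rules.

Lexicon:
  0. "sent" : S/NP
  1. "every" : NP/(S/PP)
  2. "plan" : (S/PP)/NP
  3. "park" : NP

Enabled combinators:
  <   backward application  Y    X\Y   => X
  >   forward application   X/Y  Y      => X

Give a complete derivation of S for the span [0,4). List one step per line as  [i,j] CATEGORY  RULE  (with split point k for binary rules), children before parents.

[0,1] S/NP  lex  "sent"
[1,2] NP/(S/PP)  lex  "every"
[2,3] (S/PP)/NP  lex  "plan"
[3,4] NP  lex  "park"
[2,4] S/PP  >  k=3
[1,4] NP  >  k=2
[0,4] S  >  k=1

[0,4] S   >
  [0,1] "sent" : S/NP
  [1,4] NP   >
    [1,2] "every" : NP/(S/PP)
    [2,4] S/PP   >
      [2,3] "plan" : (S/PP)/NP
      [3,4] "park" : NP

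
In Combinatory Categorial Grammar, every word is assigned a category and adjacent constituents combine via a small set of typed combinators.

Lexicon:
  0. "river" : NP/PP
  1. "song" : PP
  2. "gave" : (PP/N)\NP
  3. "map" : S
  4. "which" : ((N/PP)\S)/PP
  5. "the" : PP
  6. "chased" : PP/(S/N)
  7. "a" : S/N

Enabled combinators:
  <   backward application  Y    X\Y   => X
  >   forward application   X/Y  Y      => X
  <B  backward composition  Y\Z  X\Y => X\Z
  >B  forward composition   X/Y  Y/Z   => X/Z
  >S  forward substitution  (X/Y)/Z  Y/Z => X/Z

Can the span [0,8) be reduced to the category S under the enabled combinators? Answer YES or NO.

NP/PP PP (PP/N)\NP S ((N/PP)\S)/PP PP PP/(S/N) S/N
CKY chart[0,8] = {PP}; S ∉ chart

NO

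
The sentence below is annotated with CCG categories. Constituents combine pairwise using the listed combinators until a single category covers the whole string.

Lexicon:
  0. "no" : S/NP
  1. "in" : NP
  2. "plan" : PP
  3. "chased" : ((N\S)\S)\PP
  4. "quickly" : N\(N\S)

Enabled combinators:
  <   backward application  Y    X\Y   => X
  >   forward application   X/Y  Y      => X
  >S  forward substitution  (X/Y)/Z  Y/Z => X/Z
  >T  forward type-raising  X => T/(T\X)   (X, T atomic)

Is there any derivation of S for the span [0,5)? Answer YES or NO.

NO

S/NP NP PP ((N\S)\S)\PP N\(N\S)
CKY chart[0,5] = {N, N/(N\N), NP/(NP\N), PP/(PP\N), S/(S\N)}; S ∉ chart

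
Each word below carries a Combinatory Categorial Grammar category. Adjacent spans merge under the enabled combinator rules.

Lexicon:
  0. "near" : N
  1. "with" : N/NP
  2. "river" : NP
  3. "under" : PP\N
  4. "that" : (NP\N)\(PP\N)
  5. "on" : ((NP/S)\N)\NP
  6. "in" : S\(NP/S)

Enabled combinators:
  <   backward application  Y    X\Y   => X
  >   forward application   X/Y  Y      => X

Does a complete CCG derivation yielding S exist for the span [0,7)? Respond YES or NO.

YES

[0,7] S   <
  [0,6] NP/S   <
    [0,1] "near" : N
    [1,6] (NP/S)\N   <
      [1,5] NP   <
        [1,3] N   >
          [1,2] "with" : N/NP
          [2,3] "river" : NP
        [3,5] NP\N   <
          [3,4] "under" : PP\N
          [4,5] "that" : (NP\N)\(PP\N)
      [5,6] "on" : ((NP/S)\N)\NP
  [6,7] "in" : S\(NP/S)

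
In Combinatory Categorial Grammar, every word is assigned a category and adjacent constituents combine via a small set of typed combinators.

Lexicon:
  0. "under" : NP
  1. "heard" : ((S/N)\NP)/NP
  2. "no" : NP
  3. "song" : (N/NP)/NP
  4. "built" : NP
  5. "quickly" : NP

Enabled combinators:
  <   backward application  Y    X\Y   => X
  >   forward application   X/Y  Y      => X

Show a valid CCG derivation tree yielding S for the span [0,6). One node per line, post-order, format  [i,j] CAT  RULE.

[0,6] S   >
  [0,3] S/N   <
    [0,1] "under" : NP
    [1,3] (S/N)\NP   >
      [1,2] "heard" : ((S/N)\NP)/NP
      [2,3] "no" : NP
  [3,6] N   >
    [3,5] N/NP   >
      [3,4] "song" : (N/NP)/NP
      [4,5] "built" : NP
    [5,6] "quickly" : NP

[0,1] NP  lex  "under"
[1,2] ((S/N)\NP)/NP  lex  "heard"
[2,3] NP  lex  "no"
[1,3] (S/N)\NP  >  k=2
[0,3] S/N  <  k=1
[3,4] (N/NP)/NP  lex  "song"
[4,5] NP  lex  "built"
[3,5] N/NP  >  k=4
[5,6] NP  lex  "quickly"
[3,6] N  >  k=5
[0,6] S  >  k=3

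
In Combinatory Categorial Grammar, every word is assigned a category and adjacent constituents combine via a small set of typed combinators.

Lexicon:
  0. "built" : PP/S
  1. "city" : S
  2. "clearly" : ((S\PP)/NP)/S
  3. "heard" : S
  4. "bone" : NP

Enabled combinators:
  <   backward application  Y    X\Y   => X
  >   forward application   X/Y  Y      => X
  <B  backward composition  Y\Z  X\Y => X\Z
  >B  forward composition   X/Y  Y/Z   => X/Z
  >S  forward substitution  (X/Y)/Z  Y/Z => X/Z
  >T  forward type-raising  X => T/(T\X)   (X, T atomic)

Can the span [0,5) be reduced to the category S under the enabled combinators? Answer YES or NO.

[0,5] S   <
  [0,2] PP   >
    [0,1] "built" : PP/S
    [1,2] "city" : S
  [2,5] S\PP   >
    [2,4] (S\PP)/NP   >
      [2,3] "clearly" : ((S\PP)/NP)/S
      [3,4] "heard" : S
    [4,5] "bone" : NP

YES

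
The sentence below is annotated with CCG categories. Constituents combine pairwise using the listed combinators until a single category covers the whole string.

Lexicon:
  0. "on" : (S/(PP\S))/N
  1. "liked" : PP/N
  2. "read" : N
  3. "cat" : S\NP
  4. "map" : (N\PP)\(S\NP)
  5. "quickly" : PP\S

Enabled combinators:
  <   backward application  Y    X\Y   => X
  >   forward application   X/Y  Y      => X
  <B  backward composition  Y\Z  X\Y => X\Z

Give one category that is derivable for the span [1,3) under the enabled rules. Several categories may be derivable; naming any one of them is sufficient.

[0,6] S   >
  [0,5] S/(PP\S)   >
    [0,1] "on" : (S/(PP\S))/N
    [1,5] N   <
      [1,3] PP   >
        [1,2] "liked" : PP/N
        [2,3] "read" : N
      [3,5] N\PP   <
        [3,4] "cat" : S\NP
        [4,5] "map" : (N\PP)\(S\NP)
  [5,6] "quickly" : PP\S

PP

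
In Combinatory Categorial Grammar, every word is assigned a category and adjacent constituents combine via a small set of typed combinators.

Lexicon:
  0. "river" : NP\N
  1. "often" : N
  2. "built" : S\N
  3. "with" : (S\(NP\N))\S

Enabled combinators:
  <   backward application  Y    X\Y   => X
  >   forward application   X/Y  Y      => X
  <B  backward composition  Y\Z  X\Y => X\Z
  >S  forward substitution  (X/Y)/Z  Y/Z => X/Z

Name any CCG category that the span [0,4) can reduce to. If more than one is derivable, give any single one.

[0,4] S   <
  [0,1] "river" : NP\N
  [1,4] S\(NP\N)   <
    [1,3] S   <
      [1,2] "often" : N
      [2,3] "built" : S\N
    [3,4] "with" : (S\(NP\N))\S

S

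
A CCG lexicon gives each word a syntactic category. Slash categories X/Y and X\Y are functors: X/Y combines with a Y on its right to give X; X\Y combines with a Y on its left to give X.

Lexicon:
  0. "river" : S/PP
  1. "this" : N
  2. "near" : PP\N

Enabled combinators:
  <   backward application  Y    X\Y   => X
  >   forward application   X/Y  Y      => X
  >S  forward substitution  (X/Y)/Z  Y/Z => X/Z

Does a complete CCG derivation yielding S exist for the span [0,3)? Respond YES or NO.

[0,3] S   >
  [0,1] "river" : S/PP
  [1,3] PP   <
    [1,2] "this" : N
    [2,3] "near" : PP\N

YES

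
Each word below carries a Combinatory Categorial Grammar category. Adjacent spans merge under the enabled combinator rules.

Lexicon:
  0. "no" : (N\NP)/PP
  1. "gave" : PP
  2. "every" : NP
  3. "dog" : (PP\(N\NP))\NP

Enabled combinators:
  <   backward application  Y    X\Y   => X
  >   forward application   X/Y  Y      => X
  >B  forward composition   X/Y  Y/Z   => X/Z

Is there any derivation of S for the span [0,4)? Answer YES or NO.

NO

(N\NP)/PP PP NP (PP\(N\NP))\NP
CKY chart[0,4] = {PP}; S ∉ chart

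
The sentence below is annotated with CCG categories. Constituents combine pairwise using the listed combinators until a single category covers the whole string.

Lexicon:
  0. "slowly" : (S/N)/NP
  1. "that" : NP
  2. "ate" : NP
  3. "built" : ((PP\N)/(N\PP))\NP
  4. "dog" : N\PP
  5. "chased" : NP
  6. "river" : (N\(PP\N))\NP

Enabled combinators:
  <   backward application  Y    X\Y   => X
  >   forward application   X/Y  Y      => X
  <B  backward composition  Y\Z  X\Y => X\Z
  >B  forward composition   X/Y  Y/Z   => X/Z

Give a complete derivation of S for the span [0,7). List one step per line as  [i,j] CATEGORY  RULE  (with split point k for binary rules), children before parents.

[0,1] (S/N)/NP  lex  "slowly"
[1,2] NP  lex  "that"
[0,2] S/N  >  k=1
[2,3] NP  lex  "ate"
[3,4] ((PP\N)/(N\PP))\NP  lex  "built"
[2,4] (PP\N)/(N\PP)  <  k=3
[4,5] N\PP  lex  "dog"
[2,5] PP\N  >  k=4
[5,6] NP  lex  "chased"
[6,7] (N\(PP\N))\NP  lex  "river"
[5,7] N\(PP\N)  <  k=6
[2,7] N  <  k=5
[0,7] S  >  k=2

[0,7] S   >
  [0,2] S/N   >
    [0,1] "slowly" : (S/N)/NP
    [1,2] "that" : NP
  [2,7] N   <
    [2,5] PP\N   >
      [2,4] (PP\N)/(N\PP)   <
        [2,3] "ate" : NP
        [3,4] "built" : ((PP\N)/(N\PP))\NP
      [4,5] "dog" : N\PP
    [5,7] N\(PP\N)   <
      [5,6] "chased" : NP
      [6,7] "river" : (N\(PP\N))\NP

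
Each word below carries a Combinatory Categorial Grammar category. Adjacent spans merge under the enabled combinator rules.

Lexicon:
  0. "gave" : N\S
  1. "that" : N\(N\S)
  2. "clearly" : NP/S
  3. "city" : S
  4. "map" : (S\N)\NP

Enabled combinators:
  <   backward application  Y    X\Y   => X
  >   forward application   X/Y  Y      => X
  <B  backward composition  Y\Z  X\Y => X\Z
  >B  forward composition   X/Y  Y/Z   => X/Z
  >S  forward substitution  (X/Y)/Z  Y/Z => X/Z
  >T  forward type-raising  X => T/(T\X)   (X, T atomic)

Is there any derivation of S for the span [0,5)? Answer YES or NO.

YES

[0,5] S   <
  [0,2] N   <
    [0,1] "gave" : N\S
    [1,2] "that" : N\(N\S)
  [2,5] S\N   <
    [2,4] NP   >
      [2,3] "clearly" : NP/S
      [3,4] "city" : S
    [4,5] "map" : (S\N)\NP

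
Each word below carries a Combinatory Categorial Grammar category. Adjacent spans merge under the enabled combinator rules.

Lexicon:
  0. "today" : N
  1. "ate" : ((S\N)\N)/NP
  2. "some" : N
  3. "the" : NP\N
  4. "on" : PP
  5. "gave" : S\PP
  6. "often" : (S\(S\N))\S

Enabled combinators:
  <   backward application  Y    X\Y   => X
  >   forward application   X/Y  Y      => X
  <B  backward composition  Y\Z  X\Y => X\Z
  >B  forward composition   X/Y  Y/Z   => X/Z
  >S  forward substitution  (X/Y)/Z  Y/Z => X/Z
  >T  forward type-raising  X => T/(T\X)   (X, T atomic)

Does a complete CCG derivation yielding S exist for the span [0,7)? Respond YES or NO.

[0,7] S   <
  [0,4] S\N   <
    [0,1] "today" : N
    [1,4] (S\N)\N   >
      [1,2] "ate" : ((S\N)\N)/NP
      [2,4] NP   <
        [2,3] "some" : N
        [3,4] "the" : NP\N
  [4,7] S\(S\N)   <
    [4,6] S   >
      [4,5] S/(S\PP)   >T
        [4,5] "on" : PP
      [5,6] "gave" : S\PP
    [6,7] "often" : (S\(S\N))\S

YES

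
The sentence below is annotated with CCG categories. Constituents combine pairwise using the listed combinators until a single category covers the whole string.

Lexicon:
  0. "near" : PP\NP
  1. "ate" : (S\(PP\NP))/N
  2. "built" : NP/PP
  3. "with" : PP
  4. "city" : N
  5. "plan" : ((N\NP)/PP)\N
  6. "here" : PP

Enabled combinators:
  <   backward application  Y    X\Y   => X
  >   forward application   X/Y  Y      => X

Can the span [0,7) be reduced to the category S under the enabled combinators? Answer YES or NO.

[0,7] S   <
  [0,1] "near" : PP\NP
  [1,7] S\(PP\NP)   >
    [1,2] "ate" : (S\(PP\NP))/N
    [2,7] N   <
      [2,4] NP   >
        [2,3] "built" : NP/PP
        [3,4] "with" : PP
      [4,7] N\NP   >
        [4,6] (N\NP)/PP   <
          [4,5] "city" : N
          [5,6] "plan" : ((N\NP)/PP)\N
        [6,7] "here" : PP

YES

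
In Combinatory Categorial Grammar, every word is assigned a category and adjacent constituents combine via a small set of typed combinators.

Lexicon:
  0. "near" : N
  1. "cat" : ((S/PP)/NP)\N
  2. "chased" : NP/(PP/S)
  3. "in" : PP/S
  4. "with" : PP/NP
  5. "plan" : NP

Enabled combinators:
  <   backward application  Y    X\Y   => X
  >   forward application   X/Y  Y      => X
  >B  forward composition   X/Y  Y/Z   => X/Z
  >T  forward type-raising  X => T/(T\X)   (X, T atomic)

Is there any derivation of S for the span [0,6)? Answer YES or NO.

[0,6] S   >
  [0,4] S/PP   >
    [0,2] (S/PP)/NP   <
      [0,1] "near" : N
      [1,2] "cat" : ((S/PP)/NP)\N
    [2,4] NP   >
      [2,3] "chased" : NP/(PP/S)
      [3,4] "in" : PP/S
  [4,6] PP   >
    [4,5] "with" : PP/NP
    [5,6] "plan" : NP

YES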